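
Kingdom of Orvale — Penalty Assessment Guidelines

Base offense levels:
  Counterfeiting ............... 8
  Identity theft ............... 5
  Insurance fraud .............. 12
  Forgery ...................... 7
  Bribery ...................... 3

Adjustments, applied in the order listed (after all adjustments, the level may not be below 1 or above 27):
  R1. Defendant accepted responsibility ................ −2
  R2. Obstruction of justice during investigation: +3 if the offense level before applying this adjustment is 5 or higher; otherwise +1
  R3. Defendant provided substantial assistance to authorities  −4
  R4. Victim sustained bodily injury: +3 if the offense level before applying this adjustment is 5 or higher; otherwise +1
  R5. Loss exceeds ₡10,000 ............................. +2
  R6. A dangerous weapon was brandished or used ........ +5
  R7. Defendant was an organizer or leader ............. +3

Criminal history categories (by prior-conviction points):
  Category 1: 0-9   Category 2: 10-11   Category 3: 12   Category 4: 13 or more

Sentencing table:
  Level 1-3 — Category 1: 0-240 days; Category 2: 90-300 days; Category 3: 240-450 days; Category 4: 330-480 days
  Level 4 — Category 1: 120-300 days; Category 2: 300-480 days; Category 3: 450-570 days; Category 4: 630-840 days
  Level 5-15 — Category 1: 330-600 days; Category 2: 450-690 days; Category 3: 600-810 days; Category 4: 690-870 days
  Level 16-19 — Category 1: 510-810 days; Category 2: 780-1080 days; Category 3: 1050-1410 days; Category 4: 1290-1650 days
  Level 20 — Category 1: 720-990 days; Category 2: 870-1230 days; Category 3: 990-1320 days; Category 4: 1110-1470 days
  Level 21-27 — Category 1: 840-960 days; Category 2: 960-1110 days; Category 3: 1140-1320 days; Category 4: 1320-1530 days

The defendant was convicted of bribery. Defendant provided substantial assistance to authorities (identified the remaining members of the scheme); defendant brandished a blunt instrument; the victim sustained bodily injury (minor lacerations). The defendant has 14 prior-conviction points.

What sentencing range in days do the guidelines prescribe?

690-870 days

Base offense level for bribery: 3.
R1 does not apply.
R2 does not apply.
R3 applies: 3 − 4 = -1.
R4 applies (level before this adjustment is -1 < 5, so +1): -1 + 1 = 0.
R5 does not apply.
R6 applies: 0 + 5 = 5.
Final offense level: 5.
Criminal history: 14 prior points → Category 4 (13+).
Level 5 falls in the 5-15 band.
Grid: Level 5-15 × Category 4 = 690-870 days.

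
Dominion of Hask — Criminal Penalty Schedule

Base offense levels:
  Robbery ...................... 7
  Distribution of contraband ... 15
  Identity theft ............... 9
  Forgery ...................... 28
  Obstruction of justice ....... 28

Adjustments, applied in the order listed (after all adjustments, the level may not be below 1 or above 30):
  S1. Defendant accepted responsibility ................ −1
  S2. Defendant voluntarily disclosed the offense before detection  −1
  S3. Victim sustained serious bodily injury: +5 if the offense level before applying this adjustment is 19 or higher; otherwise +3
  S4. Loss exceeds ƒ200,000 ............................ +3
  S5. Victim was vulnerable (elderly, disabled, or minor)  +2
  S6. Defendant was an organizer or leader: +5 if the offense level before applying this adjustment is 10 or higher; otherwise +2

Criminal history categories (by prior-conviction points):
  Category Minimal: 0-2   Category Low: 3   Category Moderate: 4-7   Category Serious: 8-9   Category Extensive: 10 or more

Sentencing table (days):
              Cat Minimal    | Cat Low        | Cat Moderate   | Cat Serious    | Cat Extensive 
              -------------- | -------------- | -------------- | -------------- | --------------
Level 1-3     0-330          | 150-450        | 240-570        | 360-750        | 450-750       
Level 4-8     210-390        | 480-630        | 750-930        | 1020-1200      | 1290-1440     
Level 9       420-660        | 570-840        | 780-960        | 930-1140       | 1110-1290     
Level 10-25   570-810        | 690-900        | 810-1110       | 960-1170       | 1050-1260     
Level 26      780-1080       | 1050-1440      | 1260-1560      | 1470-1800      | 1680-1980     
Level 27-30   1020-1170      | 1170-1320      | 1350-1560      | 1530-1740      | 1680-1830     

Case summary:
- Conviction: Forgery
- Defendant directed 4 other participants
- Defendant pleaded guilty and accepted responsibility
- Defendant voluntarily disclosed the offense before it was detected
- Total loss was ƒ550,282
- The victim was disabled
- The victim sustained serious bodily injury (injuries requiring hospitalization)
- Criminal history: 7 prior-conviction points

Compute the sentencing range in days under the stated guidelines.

1350-1560 days

Base offense level for forgery: 28.
S1 applies: 28 − 1 = 27.
S2 applies: 27 − 1 = 26.
S3 applies (level before this adjustment is 26 ≥ 19, so +5): 26 + 5 = 31.
S4 applies: 31 + 3 = 34.
S5 applies: 34 + 2 = 36.
S6 applies (level before this adjustment is 36 ≥ 10, so +5): 36 + 5 = 41.
Level 41 exceeds the maximum of 30; capped at 30.
Final offense level: 30.
Criminal history: 7 prior points → Category Moderate (4-7).
Level 30 falls in the 27-30 band.
Grid: Level 27-30 × Category Moderate = 1350-1560 days.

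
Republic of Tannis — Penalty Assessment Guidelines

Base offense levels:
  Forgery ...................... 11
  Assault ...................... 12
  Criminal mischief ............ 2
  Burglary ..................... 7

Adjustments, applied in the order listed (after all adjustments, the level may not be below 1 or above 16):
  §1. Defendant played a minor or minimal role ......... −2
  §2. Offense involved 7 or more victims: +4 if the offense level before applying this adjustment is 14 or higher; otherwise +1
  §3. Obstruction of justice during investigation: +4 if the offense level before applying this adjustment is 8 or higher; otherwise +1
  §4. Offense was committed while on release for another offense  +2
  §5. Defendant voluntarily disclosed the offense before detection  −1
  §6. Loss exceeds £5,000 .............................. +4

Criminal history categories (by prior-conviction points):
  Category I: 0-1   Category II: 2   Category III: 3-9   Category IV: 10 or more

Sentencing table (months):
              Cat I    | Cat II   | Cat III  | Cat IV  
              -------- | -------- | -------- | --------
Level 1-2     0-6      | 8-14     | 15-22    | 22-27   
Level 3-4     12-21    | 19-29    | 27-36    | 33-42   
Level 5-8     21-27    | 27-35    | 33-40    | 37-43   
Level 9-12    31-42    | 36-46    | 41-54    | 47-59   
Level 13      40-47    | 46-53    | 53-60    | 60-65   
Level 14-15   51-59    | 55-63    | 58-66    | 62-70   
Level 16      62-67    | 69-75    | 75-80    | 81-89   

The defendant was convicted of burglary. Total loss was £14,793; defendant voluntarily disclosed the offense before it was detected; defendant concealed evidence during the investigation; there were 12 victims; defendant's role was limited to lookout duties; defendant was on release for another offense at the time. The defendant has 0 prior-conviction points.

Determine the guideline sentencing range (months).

31-42 months

Base offense level for burglary: 7.
§1 applies: 7 − 2 = 5.
§2 applies (level before this adjustment is 5 < 14, so +1): 5 + 1 = 6.
§3 applies (level before this adjustment is 6 < 8, so +1): 6 + 1 = 7.
§4 applies: 7 + 2 = 9.
§5 applies: 9 − 1 = 8.
§6 applies: 8 + 4 = 12.
Final offense level: 12.
Criminal history: 0 prior points → Category I (0-1).
Level 12 falls in the 9-12 band.
Grid: Level 9-12 × Category I = 31-42 months.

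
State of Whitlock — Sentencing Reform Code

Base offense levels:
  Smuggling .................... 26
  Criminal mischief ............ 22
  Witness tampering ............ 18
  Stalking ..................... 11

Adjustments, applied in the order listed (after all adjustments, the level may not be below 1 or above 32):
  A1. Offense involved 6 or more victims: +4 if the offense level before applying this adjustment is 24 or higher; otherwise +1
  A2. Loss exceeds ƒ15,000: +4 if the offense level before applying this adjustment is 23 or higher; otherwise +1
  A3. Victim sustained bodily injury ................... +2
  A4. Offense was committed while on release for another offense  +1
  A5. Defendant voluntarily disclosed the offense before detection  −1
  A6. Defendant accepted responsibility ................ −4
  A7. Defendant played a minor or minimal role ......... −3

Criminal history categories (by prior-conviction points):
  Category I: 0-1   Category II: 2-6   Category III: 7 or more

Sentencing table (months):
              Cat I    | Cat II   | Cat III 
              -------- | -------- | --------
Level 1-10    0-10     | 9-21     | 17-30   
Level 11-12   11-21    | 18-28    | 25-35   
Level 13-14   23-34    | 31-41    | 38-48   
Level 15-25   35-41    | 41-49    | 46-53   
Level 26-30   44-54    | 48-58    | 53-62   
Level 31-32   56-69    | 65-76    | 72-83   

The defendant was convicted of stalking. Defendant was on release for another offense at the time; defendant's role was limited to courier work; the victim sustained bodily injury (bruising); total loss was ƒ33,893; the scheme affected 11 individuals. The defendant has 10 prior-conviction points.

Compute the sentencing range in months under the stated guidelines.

Base offense level for stalking: 11.
A1 applies (level before this adjustment is 11 < 24, so +1): 11 + 1 = 12.
A2 applies (level before this adjustment is 12 < 23, so +1): 12 + 1 = 13.
A3 applies: 13 + 2 = 15.
A4 applies: 15 + 1 = 16.
A6 does not apply.
A7 applies: 16 − 3 = 13.
Final offense level: 13.
Criminal history: 10 prior points → Category III (7+).
Level 13 falls in the 13-14 band.
Grid: Level 13-14 × Category III = 38-48 months.

38-48 months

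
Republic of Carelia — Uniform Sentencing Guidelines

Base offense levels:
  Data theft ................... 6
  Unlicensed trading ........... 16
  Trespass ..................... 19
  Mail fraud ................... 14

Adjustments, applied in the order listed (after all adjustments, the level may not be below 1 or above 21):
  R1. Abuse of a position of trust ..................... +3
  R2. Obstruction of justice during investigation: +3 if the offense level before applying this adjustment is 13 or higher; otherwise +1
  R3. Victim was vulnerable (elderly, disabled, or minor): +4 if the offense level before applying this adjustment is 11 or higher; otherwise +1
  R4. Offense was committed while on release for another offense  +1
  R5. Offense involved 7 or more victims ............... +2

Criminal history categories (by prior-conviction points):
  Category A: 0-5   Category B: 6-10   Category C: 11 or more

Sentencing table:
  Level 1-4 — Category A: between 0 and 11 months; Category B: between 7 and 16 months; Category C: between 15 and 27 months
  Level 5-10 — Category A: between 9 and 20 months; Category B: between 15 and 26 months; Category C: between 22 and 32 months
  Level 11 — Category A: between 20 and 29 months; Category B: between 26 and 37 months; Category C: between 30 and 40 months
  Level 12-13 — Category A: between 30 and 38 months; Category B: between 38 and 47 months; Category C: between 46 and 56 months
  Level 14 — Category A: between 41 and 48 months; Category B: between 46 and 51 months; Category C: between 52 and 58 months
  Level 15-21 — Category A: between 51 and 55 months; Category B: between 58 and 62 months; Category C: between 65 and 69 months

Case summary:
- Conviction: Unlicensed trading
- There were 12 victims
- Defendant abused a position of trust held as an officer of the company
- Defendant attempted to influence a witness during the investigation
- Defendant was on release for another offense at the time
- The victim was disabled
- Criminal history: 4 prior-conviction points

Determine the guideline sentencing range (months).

51-55 months

Base offense level for unlicensed trading: 16.
R1 applies: 16 + 3 = 19.
R2 applies (level before this adjustment is 19 ≥ 13, so +3): 19 + 3 = 22.
R3 applies (level before this adjustment is 22 ≥ 11, so +4): 22 + 4 = 26.
R4 applies: 26 + 1 = 27.
R5 applies: 27 + 2 = 29.
Level 29 exceeds the maximum of 21; capped at 21.
Final offense level: 21.
Criminal history: 4 prior points → Category A (0-5).
Level 21 falls in the 15-21 band.
Grid: Level 15-21 × Category A = 51-55 months.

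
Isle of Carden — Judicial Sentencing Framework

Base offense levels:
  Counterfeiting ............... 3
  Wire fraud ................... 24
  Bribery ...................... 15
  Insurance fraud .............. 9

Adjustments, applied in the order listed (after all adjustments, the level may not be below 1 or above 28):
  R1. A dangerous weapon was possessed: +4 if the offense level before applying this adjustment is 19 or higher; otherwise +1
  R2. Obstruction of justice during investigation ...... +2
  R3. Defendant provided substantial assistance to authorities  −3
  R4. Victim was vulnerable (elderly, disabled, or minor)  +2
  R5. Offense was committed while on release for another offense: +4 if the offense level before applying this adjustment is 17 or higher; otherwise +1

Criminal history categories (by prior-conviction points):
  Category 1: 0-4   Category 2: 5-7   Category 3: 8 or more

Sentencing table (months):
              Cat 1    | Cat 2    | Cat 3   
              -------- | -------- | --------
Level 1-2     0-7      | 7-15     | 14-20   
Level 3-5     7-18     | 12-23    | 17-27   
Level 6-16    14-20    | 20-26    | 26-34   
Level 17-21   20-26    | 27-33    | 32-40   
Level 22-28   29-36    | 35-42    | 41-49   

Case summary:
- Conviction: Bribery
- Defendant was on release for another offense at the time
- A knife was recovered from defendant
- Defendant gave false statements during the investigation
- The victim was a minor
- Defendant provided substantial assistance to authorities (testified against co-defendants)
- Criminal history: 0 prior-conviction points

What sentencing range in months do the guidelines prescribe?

20-26 months

Base offense level for bribery: 15.
R1 applies (level before this adjustment is 15 < 19, so +1): 15 + 1 = 16.
R2 applies: 16 + 2 = 18.
R3 applies: 18 − 3 = 15.
R4 applies: 15 + 2 = 17.
R5 applies (level before this adjustment is 17 ≥ 17, so +4): 17 + 4 = 21.
Final offense level: 21.
Criminal history: 0 prior points → Category 1 (0-4).
Level 21 falls in the 17-21 band.
Grid: Level 17-21 × Category 1 = 20-26 months.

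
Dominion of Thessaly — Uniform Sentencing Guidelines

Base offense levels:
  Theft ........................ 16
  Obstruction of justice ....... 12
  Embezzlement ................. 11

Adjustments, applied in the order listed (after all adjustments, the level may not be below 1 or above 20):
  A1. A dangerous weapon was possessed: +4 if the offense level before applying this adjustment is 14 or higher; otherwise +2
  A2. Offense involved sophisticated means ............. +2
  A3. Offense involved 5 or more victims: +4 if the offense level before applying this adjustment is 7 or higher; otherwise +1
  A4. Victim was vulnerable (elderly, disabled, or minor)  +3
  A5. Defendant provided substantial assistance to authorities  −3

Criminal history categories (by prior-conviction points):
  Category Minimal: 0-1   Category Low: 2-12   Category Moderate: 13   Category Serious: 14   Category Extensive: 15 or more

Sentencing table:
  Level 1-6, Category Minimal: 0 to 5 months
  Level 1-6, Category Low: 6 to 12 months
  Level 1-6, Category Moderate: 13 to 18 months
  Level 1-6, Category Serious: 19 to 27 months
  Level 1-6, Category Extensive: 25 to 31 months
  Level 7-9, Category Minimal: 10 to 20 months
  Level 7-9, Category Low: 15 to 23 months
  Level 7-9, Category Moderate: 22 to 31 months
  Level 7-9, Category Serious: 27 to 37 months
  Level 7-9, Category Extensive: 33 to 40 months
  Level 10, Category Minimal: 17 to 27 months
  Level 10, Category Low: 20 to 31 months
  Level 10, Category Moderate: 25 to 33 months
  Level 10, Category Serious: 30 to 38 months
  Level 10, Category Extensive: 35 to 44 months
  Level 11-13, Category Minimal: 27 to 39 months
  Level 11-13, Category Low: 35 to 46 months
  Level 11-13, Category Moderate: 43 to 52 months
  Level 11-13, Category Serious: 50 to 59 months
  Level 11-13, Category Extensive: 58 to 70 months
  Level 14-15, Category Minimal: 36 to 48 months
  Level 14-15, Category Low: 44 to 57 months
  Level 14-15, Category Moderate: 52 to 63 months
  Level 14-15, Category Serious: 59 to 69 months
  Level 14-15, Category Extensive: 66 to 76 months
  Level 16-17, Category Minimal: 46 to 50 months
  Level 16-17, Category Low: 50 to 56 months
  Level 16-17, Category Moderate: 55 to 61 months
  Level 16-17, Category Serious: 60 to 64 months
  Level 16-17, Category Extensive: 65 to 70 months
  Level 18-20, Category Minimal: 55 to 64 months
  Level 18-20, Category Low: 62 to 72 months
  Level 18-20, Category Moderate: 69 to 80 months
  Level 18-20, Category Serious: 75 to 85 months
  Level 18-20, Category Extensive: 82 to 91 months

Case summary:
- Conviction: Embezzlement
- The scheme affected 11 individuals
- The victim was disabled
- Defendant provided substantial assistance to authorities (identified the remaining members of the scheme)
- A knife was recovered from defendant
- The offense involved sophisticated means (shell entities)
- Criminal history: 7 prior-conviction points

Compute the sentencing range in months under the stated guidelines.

62-72 months

Base offense level for embezzlement: 11.
A1 applies (level before this adjustment is 11 < 14, so +2): 11 + 2 = 13.
A2 applies: 13 + 2 = 15.
A3 applies (level before this adjustment is 15 ≥ 7, so +4): 15 + 4 = 19.
A4 applies: 19 + 3 = 22.
A5 applies: 22 − 3 = 19.
Final offense level: 19.
Criminal history: 7 prior points → Category Low (2-12).
Level 19 falls in the 18-20 band.
Grid: Level 18-20 × Category Low = 62-72 months.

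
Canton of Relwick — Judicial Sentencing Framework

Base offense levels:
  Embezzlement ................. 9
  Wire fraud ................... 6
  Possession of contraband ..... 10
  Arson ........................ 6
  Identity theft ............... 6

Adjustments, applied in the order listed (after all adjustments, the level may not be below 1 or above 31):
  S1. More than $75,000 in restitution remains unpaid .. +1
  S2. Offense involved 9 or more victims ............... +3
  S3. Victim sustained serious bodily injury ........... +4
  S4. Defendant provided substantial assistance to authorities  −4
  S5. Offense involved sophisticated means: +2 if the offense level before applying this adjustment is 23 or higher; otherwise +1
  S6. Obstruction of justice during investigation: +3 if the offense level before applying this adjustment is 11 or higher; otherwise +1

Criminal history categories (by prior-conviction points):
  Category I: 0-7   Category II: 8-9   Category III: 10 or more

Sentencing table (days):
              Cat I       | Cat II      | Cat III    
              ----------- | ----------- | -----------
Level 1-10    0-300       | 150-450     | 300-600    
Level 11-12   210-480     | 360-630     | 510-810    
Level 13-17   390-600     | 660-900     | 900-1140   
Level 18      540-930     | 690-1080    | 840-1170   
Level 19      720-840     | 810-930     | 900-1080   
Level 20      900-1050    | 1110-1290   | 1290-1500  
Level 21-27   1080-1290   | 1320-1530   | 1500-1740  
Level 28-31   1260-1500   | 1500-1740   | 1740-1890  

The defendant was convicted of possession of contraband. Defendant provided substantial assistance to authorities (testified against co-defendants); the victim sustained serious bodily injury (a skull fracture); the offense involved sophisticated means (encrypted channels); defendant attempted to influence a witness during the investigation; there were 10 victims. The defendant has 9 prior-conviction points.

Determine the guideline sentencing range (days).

Base offense level for possession of contraband: 10.
S2 applies: 10 + 3 = 13.
S3 applies: 13 + 4 = 17.
S4 applies: 17 − 4 = 13.
S5 applies (level before this adjustment is 13 < 23, so +1): 13 + 1 = 14.
S6 applies (level before this adjustment is 14 ≥ 11, so +3): 14 + 3 = 17.
Final offense level: 17.
Criminal history: 9 prior points → Category II (8-9).
Level 17 falls in the 13-17 band.
Grid: Level 13-17 × Category II = 660-900 days.

660-900 days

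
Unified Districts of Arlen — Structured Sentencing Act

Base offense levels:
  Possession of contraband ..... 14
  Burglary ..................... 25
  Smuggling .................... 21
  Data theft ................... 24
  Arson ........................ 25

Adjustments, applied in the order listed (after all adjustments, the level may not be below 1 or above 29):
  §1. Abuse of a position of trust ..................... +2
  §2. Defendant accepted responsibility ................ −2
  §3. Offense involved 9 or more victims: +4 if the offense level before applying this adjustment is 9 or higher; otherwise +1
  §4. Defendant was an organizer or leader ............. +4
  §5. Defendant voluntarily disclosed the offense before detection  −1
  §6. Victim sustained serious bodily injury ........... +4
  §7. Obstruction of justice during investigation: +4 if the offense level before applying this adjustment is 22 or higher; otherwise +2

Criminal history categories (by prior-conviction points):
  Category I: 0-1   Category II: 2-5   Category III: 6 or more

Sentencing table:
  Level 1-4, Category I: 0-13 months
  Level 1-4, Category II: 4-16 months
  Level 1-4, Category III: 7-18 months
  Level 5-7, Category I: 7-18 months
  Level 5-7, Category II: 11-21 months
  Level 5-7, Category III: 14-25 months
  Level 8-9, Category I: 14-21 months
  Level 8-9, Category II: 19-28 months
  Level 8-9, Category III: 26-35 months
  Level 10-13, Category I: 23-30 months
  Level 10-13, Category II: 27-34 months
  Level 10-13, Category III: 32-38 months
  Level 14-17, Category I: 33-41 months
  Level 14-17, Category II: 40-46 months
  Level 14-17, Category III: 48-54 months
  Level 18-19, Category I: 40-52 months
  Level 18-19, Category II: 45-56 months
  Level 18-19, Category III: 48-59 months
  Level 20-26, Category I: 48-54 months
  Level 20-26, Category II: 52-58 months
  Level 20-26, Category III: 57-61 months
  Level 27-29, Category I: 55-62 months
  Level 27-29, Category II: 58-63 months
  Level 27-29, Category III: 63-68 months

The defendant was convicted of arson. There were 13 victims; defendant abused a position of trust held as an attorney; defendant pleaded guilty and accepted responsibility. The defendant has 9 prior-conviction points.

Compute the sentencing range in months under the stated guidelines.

63-68 months

Base offense level for arson: 25.
§1 applies: 25 + 2 = 27.
§2 applies: 27 − 2 = 25.
§3 applies (level before this adjustment is 25 ≥ 9, so +4): 25 + 4 = 29.
§4 does not apply.
§6 does not apply.
Final offense level: 29.
Criminal history: 9 prior points → Category III (6+).
Level 29 falls in the 27-29 band.
Grid: Level 27-29 × Category III = 63-68 months.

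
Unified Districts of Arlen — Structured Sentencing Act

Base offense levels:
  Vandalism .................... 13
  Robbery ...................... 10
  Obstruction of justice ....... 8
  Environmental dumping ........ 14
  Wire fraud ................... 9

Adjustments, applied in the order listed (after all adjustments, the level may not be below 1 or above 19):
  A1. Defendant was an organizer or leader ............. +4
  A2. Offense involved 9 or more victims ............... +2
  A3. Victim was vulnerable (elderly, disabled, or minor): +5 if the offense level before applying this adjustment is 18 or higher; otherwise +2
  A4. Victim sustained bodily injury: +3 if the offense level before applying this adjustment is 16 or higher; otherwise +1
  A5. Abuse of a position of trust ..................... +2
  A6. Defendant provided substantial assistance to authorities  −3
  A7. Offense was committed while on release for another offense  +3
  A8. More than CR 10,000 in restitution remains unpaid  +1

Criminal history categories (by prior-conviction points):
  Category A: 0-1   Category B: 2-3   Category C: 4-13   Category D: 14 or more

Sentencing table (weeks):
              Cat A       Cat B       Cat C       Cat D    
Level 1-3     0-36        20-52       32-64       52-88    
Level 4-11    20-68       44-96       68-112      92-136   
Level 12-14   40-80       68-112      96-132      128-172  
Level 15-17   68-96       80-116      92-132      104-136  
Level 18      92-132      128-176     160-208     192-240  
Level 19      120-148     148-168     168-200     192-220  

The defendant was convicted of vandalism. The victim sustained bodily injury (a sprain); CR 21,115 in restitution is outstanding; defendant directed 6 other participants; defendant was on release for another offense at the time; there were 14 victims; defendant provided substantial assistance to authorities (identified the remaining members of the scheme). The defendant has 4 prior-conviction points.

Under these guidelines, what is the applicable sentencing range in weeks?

168-200 weeks

Base offense level for vandalism: 13.
A1 applies: 13 + 4 = 17.
A2 applies: 17 + 2 = 19.
A4 applies (level before this adjustment is 19 ≥ 16, so +3): 19 + 3 = 22.
A6 applies: 22 − 3 = 19.
A7 applies: 19 + 3 = 22.
A8 applies: 22 + 1 = 23.
Level 23 exceeds the maximum of 19; capped at 19.
Final offense level: 19.
Criminal history: 4 prior points → Category C (4-13).
Level 19 falls in the 19 band.
Grid: Level 19 × Category C = 168-200 weeks.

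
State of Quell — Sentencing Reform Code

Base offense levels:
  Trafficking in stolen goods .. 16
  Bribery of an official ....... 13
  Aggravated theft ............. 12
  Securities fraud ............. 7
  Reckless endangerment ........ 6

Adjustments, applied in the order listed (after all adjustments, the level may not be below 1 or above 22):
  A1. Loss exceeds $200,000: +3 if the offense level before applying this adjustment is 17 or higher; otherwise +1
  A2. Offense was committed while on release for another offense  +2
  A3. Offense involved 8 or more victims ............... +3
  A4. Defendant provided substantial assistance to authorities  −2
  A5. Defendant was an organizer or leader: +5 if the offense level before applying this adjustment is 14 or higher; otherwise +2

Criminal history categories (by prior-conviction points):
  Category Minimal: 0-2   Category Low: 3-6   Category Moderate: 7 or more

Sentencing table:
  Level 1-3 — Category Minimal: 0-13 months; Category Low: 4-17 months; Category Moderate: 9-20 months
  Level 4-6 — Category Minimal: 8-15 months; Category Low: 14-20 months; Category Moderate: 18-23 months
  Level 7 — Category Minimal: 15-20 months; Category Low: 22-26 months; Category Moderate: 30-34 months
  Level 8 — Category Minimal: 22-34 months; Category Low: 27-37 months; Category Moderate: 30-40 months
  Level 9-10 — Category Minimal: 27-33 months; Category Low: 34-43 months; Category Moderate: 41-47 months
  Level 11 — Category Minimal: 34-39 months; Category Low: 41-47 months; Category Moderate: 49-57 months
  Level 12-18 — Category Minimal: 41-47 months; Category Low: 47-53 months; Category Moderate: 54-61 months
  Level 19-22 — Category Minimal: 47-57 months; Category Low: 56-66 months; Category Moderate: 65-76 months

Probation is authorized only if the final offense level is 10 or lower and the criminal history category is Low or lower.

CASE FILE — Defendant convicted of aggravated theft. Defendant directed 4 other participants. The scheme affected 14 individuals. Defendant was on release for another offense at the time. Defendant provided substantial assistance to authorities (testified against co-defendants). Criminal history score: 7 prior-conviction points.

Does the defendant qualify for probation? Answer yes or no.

No

Base offense level for aggravated theft: 12.
A2 applies: 12 + 2 = 14.
A3 applies: 14 + 3 = 17.
A4 applies: 17 − 2 = 15.
A5 applies (level before this adjustment is 15 ≥ 14, so +5): 15 + 5 = 20.
Final offense level: 20.
Criminal history: 7 prior points → Category Moderate (7+).
Level 20 falls in the 19-22 band.
Grid: Level 19-22 × Category Moderate = 65-76 months.
Probation check: level 20 > 10 and category Moderate > Low → not eligible.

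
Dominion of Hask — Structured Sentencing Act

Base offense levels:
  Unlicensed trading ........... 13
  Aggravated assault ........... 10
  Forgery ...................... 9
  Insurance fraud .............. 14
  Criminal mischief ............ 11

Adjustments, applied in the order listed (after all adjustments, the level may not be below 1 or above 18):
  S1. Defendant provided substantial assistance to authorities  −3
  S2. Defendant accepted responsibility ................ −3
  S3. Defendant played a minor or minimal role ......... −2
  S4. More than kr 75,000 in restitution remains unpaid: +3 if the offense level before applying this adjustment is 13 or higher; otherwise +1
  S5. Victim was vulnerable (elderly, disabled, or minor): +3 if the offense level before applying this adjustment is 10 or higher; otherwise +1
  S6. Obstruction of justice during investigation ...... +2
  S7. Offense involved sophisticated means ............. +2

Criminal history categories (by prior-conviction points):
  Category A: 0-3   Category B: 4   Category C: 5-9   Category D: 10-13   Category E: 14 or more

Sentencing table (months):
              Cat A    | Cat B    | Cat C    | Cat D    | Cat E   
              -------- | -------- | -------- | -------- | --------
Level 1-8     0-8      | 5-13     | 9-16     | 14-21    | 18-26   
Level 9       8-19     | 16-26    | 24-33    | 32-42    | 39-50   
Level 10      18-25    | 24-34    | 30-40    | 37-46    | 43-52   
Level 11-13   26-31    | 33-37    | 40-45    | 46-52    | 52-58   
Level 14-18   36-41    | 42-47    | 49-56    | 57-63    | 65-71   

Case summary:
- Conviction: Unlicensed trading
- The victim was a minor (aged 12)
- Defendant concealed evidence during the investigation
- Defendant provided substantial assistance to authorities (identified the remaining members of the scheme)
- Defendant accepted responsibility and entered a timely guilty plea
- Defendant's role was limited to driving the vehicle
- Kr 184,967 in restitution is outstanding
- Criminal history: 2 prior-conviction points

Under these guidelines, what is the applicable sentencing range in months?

Base offense level for unlicensed trading: 13.
S1 applies: 13 − 3 = 10.
S2 applies: 10 − 3 = 7.
S3 applies: 7 − 2 = 5.
S4 applies (level before this adjustment is 5 < 13, so +1): 5 + 1 = 6.
S5 applies (level before this adjustment is 6 < 10, so +1): 6 + 1 = 7.
S6 applies: 7 + 2 = 9.
S7 does not apply.
Final offense level: 9.
Criminal history: 2 prior points → Category A (0-3).
Level 9 falls in the 9 band.
Grid: Level 9 × Category A = 8-19 months.

8-19 months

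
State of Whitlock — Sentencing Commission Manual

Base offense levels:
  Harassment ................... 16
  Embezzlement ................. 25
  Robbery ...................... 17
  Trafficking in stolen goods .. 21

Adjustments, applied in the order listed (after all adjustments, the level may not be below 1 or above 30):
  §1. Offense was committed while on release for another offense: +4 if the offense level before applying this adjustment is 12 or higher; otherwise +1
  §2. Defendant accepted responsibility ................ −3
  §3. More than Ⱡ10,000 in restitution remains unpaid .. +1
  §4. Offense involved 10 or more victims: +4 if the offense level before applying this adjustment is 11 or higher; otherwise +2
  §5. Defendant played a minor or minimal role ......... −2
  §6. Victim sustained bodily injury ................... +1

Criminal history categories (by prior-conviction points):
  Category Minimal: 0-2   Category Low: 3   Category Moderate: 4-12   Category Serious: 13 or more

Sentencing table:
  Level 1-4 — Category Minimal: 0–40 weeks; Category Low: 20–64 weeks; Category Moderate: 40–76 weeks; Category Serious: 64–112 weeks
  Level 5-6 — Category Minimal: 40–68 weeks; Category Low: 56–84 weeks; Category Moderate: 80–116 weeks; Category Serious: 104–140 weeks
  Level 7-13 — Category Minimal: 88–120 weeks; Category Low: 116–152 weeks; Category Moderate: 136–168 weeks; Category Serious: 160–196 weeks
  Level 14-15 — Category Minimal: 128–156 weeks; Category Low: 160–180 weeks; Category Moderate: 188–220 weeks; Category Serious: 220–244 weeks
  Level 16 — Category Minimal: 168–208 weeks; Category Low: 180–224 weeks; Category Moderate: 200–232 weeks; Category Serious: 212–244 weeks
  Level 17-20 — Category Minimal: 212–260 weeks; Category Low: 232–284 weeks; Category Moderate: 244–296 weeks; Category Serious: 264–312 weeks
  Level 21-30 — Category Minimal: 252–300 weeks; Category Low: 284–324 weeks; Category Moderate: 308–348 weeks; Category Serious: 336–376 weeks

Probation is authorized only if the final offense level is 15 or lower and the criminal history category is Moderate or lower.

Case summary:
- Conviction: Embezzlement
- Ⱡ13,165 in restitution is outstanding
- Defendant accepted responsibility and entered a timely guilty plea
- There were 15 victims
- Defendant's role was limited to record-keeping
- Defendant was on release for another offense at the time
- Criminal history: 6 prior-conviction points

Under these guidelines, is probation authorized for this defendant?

No

Base offense level for embezzlement: 25.
§1 applies (level before this adjustment is 25 ≥ 12, so +4): 25 + 4 = 29.
§2 applies: 29 − 3 = 26.
§3 applies: 26 + 1 = 27.
§4 applies (level before this adjustment is 27 ≥ 11, so +4): 27 + 4 = 31.
§5 applies: 31 − 2 = 29.
§6 does not apply.
Final offense level: 29.
Criminal history: 6 prior points → Category Moderate (4-12).
Level 29 falls in the 21-30 band.
Grid: Level 21-30 × Category Moderate = 308-348 weeks.
Probation check: level 29 > 15 and category Moderate ≤ Moderate → not eligible.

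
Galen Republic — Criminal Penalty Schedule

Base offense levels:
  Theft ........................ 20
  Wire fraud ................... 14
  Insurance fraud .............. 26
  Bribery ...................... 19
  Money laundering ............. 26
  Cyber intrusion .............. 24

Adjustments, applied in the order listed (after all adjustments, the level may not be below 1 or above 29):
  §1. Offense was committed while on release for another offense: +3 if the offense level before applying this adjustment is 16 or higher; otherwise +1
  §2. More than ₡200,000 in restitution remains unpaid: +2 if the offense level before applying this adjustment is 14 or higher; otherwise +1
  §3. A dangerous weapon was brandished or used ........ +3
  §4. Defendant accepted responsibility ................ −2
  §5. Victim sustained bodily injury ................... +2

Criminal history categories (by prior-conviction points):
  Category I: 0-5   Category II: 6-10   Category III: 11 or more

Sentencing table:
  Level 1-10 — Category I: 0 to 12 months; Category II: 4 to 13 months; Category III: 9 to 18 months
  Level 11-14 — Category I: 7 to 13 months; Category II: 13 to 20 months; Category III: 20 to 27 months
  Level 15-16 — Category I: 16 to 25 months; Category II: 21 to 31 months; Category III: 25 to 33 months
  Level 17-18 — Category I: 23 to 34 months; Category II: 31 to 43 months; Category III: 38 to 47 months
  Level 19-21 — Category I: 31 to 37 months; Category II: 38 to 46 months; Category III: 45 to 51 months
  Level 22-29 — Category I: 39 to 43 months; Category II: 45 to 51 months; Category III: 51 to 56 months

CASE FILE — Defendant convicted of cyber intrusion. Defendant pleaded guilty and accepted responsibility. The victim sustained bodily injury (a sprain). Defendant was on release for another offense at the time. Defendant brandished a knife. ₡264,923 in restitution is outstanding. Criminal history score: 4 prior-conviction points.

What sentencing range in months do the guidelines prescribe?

39-43 months

Base offense level for cyber intrusion: 24.
§1 applies (level before this adjustment is 24 ≥ 16, so +3): 24 + 3 = 27.
§2 applies (level before this adjustment is 27 ≥ 14, so +2): 27 + 2 = 29.
§3 applies: 29 + 3 = 32.
§4 applies: 32 − 2 = 30.
§5 applies: 30 + 2 = 32.
Level 32 exceeds the maximum of 29; capped at 29.
Final offense level: 29.
Criminal history: 4 prior points → Category I (0-5).
Level 29 falls in the 22-29 band.
Grid: Level 22-29 × Category I = 39-43 months.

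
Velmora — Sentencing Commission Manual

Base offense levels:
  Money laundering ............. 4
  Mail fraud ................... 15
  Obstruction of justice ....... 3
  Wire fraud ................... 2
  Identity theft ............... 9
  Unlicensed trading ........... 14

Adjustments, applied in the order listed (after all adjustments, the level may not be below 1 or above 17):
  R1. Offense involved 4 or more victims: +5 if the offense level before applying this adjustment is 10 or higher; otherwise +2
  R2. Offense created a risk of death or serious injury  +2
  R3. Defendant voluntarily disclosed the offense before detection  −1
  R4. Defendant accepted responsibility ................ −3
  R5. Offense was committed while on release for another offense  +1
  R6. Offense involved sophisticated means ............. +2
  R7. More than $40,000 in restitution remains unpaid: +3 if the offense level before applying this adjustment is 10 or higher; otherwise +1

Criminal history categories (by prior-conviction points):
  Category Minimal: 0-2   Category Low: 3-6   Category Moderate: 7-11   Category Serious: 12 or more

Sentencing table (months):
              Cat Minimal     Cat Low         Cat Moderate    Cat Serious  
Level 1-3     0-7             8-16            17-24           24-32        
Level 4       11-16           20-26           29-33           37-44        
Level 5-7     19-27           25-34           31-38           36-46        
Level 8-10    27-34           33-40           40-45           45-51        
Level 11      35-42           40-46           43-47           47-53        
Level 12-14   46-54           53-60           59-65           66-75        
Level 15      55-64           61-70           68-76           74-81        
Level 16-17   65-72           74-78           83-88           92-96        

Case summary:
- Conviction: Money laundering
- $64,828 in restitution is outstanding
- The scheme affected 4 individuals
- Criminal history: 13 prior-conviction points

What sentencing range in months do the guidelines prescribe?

Base offense level for money laundering: 4.
R1 applies (level before this adjustment is 4 < 10, so +2): 4 + 2 = 6.
R4 does not apply.
R5 does not apply.
R7 applies (level before this adjustment is 6 < 10, so +1): 6 + 1 = 7.
Final offense level: 7.
Criminal history: 13 prior points → Category Serious (12+).
Level 7 falls in the 5-7 band.
Grid: Level 5-7 × Category Serious = 36-46 months.

36-46 months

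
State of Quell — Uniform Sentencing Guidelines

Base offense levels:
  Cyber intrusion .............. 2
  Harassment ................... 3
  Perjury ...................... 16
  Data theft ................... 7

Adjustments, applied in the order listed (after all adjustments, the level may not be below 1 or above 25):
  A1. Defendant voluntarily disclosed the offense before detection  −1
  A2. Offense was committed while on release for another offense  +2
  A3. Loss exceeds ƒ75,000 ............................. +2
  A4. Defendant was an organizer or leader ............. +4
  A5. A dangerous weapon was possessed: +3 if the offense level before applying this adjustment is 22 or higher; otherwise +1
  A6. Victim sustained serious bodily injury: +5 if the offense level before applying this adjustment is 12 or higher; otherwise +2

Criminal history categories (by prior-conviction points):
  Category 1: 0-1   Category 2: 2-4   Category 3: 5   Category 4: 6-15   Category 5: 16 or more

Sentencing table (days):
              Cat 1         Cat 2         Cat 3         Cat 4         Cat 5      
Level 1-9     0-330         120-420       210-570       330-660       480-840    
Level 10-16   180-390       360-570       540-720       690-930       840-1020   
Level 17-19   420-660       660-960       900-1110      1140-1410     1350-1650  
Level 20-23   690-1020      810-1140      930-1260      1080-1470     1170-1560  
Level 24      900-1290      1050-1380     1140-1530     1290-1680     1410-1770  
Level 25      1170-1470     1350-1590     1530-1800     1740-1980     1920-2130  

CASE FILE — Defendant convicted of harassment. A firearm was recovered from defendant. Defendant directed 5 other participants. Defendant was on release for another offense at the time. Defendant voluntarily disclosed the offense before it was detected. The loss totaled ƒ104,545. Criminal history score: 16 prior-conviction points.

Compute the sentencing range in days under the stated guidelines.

Base offense level for harassment: 3.
A1 applies: 3 − 1 = 2.
A2 applies: 2 + 2 = 4.
A3 applies: 4 + 2 = 6.
A4 applies: 6 + 4 = 10.
A5 applies (level before this adjustment is 10 < 22, so +1): 10 + 1 = 11.
A6 does not apply.
Final offense level: 11.
Criminal history: 16 prior points → Category 5 (16+).
Level 11 falls in the 10-16 band.
Grid: Level 10-16 × Category 5 = 840-1020 days.

840-1020 days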